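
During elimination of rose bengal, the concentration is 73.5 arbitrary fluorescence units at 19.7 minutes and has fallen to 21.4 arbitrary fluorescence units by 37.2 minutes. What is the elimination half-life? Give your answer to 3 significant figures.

Over Δt = 37.2 − 19.7 = 17.5 minutes, the level fell by a factor of 73.5/21.4 ≈ 3.4346.
n = log₂(3.4346) ≈ 1.7801 half-lives, so t½ = 17.5/1.7801 ≈ 9.8307 minutes.

9.83 minutes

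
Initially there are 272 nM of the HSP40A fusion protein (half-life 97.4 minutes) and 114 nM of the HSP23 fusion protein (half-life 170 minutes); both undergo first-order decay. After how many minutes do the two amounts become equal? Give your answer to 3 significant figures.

286 minutes

Set 272·(1/2)^(t/97.4) = 114·(1/2)^(t/170).
Taking log₂: log₂(272/114) = t·(1/97.4 − 1/170).
log₂(2.386) = 1.2546; 1/97.4 − 1/170 = 0.0043846.
t = 1.2546 / 0.0043846 ≈ 286.13 minutes.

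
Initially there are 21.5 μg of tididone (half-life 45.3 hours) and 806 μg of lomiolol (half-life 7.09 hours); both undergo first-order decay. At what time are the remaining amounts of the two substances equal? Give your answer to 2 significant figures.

Set 21.5·(1/2)^(t/45.3) = 806·(1/2)^(t/7.09).
Taking log₂: log₂(21.5/806) = t·(1/45.3 − 1/7.09).
log₂(0.026675) = -5.2284; 1/45.3 − 1/7.09 = -0.11897.
t = -5.2284 / -0.11897 ≈ 43.947 hours.

44 hours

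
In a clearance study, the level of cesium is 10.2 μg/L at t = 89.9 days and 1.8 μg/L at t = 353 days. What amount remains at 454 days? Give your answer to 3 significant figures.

Over Δt = 353 − 89.9 = 263.1 days, the level fell by a factor of 10.2/1.8 ≈ 5.6667.
n = log₂(5.6667) ≈ 2.5025 half-lives, so t½ = 263.1/2.5025 ≈ 105.13 days.
From t = 353 to t = 454: 1.8 × (1/2)^((454−353)/105.13) ≈ 0.92487 μg/L.

0.925 μg/L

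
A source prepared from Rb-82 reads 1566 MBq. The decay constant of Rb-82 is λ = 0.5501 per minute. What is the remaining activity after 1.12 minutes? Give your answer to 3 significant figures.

846 MBq

t½ = ln 2 / λ = 0.69315 / 0.5501 ≈ 1.26 minutes.
Number of half-lives: n = 1.12/1.26 ≈ 0.88886.
Remaining = 1566 × (1/2)^0.88886 = 1566 × 0.54004 ≈ 845.7 MBq.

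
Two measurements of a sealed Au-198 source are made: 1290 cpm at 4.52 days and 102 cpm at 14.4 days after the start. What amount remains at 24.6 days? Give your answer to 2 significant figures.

7.4 cpm

Over Δt = 14.4 − 4.52 = 9.88 days, the level fell by a factor of 1290/102 ≈ 12.647.
n = log₂(12.647) ≈ 3.6607 half-lives, so t½ = 9.88/3.6607 ≈ 2.6989 days.
From t = 14.4 to t = 24.6: 102 × (1/2)^((24.6−14.4)/2.6989) ≈ 7.4288 cpm.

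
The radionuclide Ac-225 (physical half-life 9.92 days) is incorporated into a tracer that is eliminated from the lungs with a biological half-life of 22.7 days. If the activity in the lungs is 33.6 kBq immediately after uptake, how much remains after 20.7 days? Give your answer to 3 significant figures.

4.20 kBq

1/t_eff = 1/t_phys + 1/t_biol = 1/9.92 + 1/22.7 = 0.14486 per day.
t_eff = 9.92 × 22.7 / (9.92 + 22.7) ≈ 6.9032 days.
Remaining = 33.6 × (1/2)^(20.7/6.9032) = 33.6 × (1/2)^2.9986 ≈ 4.2041 kBq.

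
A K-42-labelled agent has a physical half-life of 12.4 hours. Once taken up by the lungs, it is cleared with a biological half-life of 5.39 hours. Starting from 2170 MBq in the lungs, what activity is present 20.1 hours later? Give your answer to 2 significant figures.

53 MBq

1/t_eff = 1/t_phys + 1/t_biol = 1/12.4 + 1/5.39 = 0.26617 per hour.
t_eff = 12.4 × 5.39 / (12.4 + 5.39) ≈ 3.7569 hours.
Remaining = 2170 × (1/2)^(20.1/3.7569) = 2170 × (1/2)^5.3501 ≈ 53.201 MBq.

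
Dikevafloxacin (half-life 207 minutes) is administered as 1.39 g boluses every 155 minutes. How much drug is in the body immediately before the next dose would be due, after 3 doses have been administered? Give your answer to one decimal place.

The 3 doses were given 465, 310, 155 minutes ago.
Total = 1.39·(1/2)^(465/207) + 1.39·(1/2)^(310/207) + 1.39·(1/2)^(155/207)
      = 0.29295 + 0.49226 + 0.82719 ≈ 1.6124 g.

1.6 g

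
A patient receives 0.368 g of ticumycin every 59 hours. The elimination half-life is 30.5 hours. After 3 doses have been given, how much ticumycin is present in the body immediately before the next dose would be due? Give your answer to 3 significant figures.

0.128 g

The 3 doses were given 177, 118, 59 hours ago.
Total = 0.368·(1/2)^(177/30.5) + 0.368·(1/2)^(118/30.5) + 0.368·(1/2)^(59/30.5)
      = 0.00659 + 0.025189 + 0.096278 ≈ 0.12806 g.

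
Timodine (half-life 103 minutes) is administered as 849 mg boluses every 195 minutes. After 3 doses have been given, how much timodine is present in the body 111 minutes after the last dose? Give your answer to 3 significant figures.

The 3 doses were given 501, 306, 111 minutes ago.
Total = 849·(1/2)^(501/103) + 849·(1/2)^(306/103) + 849·(1/2)^(111/103)
      = 29.152 + 108.29 + 402.25 ≈ 539.69 mg.

540 mg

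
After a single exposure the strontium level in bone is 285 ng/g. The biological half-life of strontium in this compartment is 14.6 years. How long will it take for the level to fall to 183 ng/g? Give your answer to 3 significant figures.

9.33 years

Fraction remaining = 183/285 ≈ 0.64211.
n = log₂(285/183) = ln(1.5574)/ln 2 ≈ 0.63912 half-lives.
t = n × t½ = 0.63912 × 14.6 ≈ 9.3311 years.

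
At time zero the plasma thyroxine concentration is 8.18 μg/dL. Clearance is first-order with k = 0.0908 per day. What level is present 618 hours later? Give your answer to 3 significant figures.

0.789 μg/dL

t½ = ln 2 / k = 0.69315 / 0.0908 ≈ 7.6338 days.
Convert the elapsed time: 618 hours = 25.75 days.
Number of half-lives: n = 25.75/7.6338 ≈ 3.3732.
Remaining = 8.18 × (1/2)^3.3732 = 8.18 × 0.096511 ≈ 0.78946 μg/dL.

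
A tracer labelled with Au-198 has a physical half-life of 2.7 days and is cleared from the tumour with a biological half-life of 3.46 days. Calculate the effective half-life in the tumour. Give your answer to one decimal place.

1.5 days

1/t_eff = 1/t_phys + 1/t_biol = 1/2.7 + 1/3.46 = 0.65939 per day.
t_eff = 2.7 × 3.46 / (2.7 + 3.46) ≈ 1.5166 days.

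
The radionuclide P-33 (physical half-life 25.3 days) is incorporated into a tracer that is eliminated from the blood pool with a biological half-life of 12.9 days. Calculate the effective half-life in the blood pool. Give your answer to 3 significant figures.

1/t_eff = 1/t_phys + 1/t_biol = 1/25.3 + 1/12.9 = 0.11705 per day.
t_eff = 25.3 × 12.9 / (25.3 + 12.9) ≈ 8.5437 days.

8.54 days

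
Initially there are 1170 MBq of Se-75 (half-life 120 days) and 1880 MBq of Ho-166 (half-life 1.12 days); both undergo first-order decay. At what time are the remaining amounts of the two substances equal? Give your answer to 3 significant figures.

Set 1170·(1/2)^(t/120) = 1880·(1/2)^(t/1.12).
Taking log₂: log₂(1170/1880) = t·(1/120 − 1/1.12).
log₂(0.62234) = -0.68422; 1/120 − 1/1.12 = -0.88452.
t = -0.68422 / -0.88452 ≈ 0.77355 days.

0.774 days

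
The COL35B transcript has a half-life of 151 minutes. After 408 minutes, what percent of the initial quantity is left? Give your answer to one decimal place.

n = 408/151 ≈ 2.702 half-lives.
Fraction remaining = (1/2)^2.702 ≈ 0.15368, i.e. 15.368%.

15.4%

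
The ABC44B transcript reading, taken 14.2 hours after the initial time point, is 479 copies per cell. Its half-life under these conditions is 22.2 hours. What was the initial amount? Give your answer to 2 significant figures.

750 copies per cell

Number of half-lives elapsed: n = 14.2/22.2 ≈ 0.63964.
A₀ = A × 2^n = 479 × 2^0.63964 = 479 × 1.5579 ≈ 746.25 copies per cell.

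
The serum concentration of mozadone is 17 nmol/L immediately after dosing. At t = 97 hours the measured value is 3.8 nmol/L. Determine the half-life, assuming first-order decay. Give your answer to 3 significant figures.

A/A₀ = 3.8/17 ≈ 0.22353.
n = log₂(4.4737) ≈ 2.1615 half-lives elapsed in 97 hours.
t½ = 97/2.1615 ≈ 44.877 hours.

44.9 hours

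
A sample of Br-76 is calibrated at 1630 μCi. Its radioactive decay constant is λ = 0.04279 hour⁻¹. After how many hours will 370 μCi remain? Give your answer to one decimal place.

t½ = ln 2 / λ = 0.69315 / 0.04279 ≈ 16.199 hours.
Fraction remaining = 370/1630 ≈ 0.22699.
n = log₂(1630/370) = ln(4.4054)/ln 2 ≈ 2.1393 half-lives.
t = n × t½ = 2.1393 × 16.199 ≈ 34.654 hours.

34.7 hours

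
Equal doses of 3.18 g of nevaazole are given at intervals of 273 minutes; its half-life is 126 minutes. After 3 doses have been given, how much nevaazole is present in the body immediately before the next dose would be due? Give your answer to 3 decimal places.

The 3 doses were given 819, 546, 273 minutes ago.
Total = 3.18·(1/2)^(819/126) + 3.18·(1/2)^(546/126) + 3.18·(1/2)^(273/126)
      = 0.035134 + 0.15775 + 0.70826 ≈ 0.90115 g.

0.901 g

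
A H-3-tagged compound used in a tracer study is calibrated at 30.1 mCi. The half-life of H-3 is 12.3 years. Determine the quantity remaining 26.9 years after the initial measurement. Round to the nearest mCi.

7 mCi

Number of half-lives: n = 26.9/12.3 ≈ 2.187.
Remaining = 30.1 × (1/2)^2.187 = 30.1 × 0.21961 ≈ 6.6102 mCi.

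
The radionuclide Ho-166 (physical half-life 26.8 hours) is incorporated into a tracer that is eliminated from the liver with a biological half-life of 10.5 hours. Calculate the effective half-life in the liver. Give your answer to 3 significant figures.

1/t_eff = 1/t_phys + 1/t_biol = 1/26.8 + 1/10.5 = 0.13255 per hour.
t_eff = 26.8 × 10.5 / (26.8 + 10.5) ≈ 7.5442 hours.

7.54 hours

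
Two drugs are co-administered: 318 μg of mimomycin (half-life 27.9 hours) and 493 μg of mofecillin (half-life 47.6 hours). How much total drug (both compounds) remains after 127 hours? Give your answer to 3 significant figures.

mimomycin: 318 × (1/2)^(127/27.9) = 318 × (1/2)^4.552 ≈ 13.556 μg.
mofecillin: 493 × (1/2)^(127/47.6) = 493 × (1/2)^2.6681 ≈ 77.567 μg.
Total = 13.556 + 77.567 ≈ 91.124 μg.

91.1 μg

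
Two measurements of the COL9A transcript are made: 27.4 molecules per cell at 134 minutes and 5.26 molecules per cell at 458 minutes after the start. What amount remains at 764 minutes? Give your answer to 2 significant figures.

1.1 molecules per cell

Over Δt = 458 − 134 = 324 minutes, the level fell by a factor of 27.4/5.26 ≈ 5.2091.
n = log₂(5.2091) ≈ 2.381 half-lives, so t½ = 324/2.381 ≈ 136.07 minutes.
From t = 458 to t = 764: 5.26 × (1/2)^((764−458)/136.07) ≈ 1.1067 molecules per cell.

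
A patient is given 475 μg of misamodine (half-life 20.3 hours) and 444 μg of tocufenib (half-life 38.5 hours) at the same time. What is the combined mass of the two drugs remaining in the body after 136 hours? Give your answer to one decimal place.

42.9 μg

misamodine: 475 × (1/2)^(136/20.3) = 475 × (1/2)^6.6995 ≈ 4.5703 μg.
tocufenib: 444 × (1/2)^(136/38.5) = 444 × (1/2)^3.5325 ≈ 38.371 μg.
Total = 4.5703 + 38.371 ≈ 42.941 μg.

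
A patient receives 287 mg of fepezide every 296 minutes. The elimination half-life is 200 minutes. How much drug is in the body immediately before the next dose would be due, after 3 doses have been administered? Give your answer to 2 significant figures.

150 mg

The 3 doses were given 888, 592, 296 minutes ago.
Total = 287·(1/2)^(888/200) + 287·(1/2)^(592/200) + 287·(1/2)^(296/200)
      = 13.222 + 36.884 + 102.89 ≈ 152.99 mg.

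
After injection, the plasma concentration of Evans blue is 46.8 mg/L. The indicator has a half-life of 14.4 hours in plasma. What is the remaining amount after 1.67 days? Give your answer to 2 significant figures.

6.8 mg/L

Convert the elapsed time: 1.67 days = 40.08 hours.
Number of half-lives: n = 40.08/14.4 ≈ 2.7833.
Remaining = 46.8 × (1/2)^2.7833 = 46.8 × 0.14526 ≈ 6.798 mg/L.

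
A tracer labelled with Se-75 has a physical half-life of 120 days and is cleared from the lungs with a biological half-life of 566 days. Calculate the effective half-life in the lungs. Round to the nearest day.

99 days

1/t_eff = 1/t_phys + 1/t_biol = 1/120 + 1/566 = 0.0101 per day.
t_eff = 120 × 566 / (120 + 566) ≈ 99.009 days.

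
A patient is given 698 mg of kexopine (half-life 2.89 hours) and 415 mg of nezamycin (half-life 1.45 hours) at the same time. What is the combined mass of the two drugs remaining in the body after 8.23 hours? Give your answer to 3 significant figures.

kexopine: 698 × (1/2)^(8.23/2.89) = 698 × (1/2)^2.8478 ≈ 96.961 mg.
nezamycin: 415 × (1/2)^(8.23/1.45) = 415 × (1/2)^5.6759 ≈ 8.1179 mg.
Total = 96.961 + 8.1179 ≈ 105.08 mg.

105 mg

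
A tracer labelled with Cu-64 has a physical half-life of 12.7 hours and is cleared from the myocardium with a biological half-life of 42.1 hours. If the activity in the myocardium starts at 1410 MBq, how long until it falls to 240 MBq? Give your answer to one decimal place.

24.9 hours

1/t_eff = 1/t_phys + 1/t_biol = 1/12.7 + 1/42.1 = 0.10249 per hour.
t_eff = 12.7 × 42.1 / (12.7 + 42.1) ≈ 9.7568 hours.
n = log₂(1410/240) ≈ 2.5546; t = 2.5546 × 9.7568 ≈ 24.924 hours.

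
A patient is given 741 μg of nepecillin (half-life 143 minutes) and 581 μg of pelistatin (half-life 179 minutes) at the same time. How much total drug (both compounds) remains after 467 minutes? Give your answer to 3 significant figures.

nepecillin: 741 × (1/2)^(467/143) = 741 × (1/2)^3.2657 ≈ 77.043 μg.
pelistatin: 581 × (1/2)^(467/179) = 581 × (1/2)^2.6089 ≈ 95.237 μg.
Total = 77.043 + 95.237 ≈ 172.28 μg.

172 μg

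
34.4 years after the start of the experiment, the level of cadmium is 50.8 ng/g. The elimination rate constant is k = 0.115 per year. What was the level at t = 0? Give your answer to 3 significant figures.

2650 ng/g

t½ = ln 2 / k = 0.69315 / 0.115 ≈ 6.0274 years.
Number of half-lives elapsed: n = 34.4/6.0274 ≈ 5.7073.
A₀ = A × 2^n = 50.8 × 2^5.7073 = 50.8 × 52.248 ≈ 2654.2 ng/g.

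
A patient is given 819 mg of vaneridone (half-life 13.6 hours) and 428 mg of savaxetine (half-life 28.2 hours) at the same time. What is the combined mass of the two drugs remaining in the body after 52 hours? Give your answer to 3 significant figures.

177 mg

vaneridone: 819 × (1/2)^(52/13.6) = 819 × (1/2)^3.8235 ≈ 57.848 mg.
savaxetine: 428 × (1/2)^(52/28.2) = 428 × (1/2)^1.844 ≈ 119.22 mg.
Total = 57.848 + 119.22 ≈ 177.07 mg.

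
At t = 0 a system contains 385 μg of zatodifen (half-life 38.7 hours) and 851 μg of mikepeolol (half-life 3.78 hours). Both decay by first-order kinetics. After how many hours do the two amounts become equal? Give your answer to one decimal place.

4.8 hours

Set 385·(1/2)^(t/38.7) = 851·(1/2)^(t/3.78).
Taking log₂: log₂(385/851) = t·(1/38.7 − 1/3.78).
log₂(0.45241) = -1.1443; 1/38.7 − 1/3.78 = -0.23871.
t = -1.1443 / -0.23871 ≈ 4.7937 hours.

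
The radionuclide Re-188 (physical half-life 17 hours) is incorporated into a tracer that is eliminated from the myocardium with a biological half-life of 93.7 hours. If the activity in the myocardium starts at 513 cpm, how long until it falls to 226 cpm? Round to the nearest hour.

1/t_eff = 1/t_phys + 1/t_biol = 1/17 + 1/93.7 = 0.069496 per hour.
t_eff = 17 × 93.7 / (17 + 93.7) ≈ 14.389 hours.
n = log₂(513/226) ≈ 1.1826; t = 1.1826 × 14.389 ≈ 17.017 hours.

17 hours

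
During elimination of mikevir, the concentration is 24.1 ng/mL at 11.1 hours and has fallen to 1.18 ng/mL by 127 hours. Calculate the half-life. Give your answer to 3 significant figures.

Over Δt = 127 − 11.1 = 115.9 hours, the level fell by a factor of 24.1/1.18 ≈ 20.424.
n = log₂(20.424) ≈ 4.3522 half-lives, so t½ = 115.9/4.3522 ≈ 26.63 hours.

26.6 hours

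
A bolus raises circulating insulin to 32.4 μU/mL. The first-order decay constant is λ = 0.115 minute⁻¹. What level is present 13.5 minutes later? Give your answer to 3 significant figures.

6.86 μU/mL

t½ = ln 2 / λ = 0.69315 / 0.115 ≈ 6.0274 minutes.
Number of half-lives: n = 13.5/6.0274 ≈ 2.2398.
Remaining = 32.4 × (1/2)^2.2398 = 32.4 × 0.21172 ≈ 6.8597 μU/mL.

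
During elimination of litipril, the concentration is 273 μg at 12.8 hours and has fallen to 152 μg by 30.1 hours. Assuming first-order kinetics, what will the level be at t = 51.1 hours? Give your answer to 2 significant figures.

75 μg

Over Δt = 30.1 − 12.8 = 17.3 hours, the level fell by a factor of 273/152 ≈ 1.7961.
n = log₂(1.7961) ≈ 0.84483 half-lives, so t½ = 17.3/0.84483 ≈ 20.478 hours.
From t = 30.1 to t = 51.1: 152 × (1/2)^((51.1−30.1)/20.478) ≈ 74.668 μg.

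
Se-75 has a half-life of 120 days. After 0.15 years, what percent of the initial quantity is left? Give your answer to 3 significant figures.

72.9%

0.15 years = 54.75 days.
n = 54.75/120 ≈ 0.45625 half-lives.
Fraction remaining = (1/2)^0.45625 ≈ 0.72888, i.e. 72.888%.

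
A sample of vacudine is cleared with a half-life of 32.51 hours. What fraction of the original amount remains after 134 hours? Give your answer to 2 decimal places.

n = 134/32.51 ≈ 4.1218 half-lives.
Fraction remaining = (1/2)^4.1218 ≈ 0.05744.

0.06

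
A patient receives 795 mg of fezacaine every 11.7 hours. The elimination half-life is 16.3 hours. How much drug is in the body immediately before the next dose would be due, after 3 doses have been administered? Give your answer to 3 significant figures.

The 3 doses were given 35.1, 23.4, 11.7 hours ago.
Total = 795·(1/2)^(35.1/16.3) + 795·(1/2)^(23.4/16.3) + 795·(1/2)^(11.7/16.3)
      = 178.71 + 293.91 + 483.38 ≈ 956 mg.

956 mg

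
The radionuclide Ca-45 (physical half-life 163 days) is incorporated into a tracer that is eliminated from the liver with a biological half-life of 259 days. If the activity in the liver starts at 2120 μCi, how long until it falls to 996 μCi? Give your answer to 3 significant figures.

1/t_eff = 1/t_phys + 1/t_biol = 1/163 + 1/259 = 0.009996 per day.
t_eff = 163 × 259 / (163 + 259) ≈ 100.04 days.
n = log₂(2120/996) ≈ 1.0898; t = 1.0898 × 100.04 ≈ 109.03 days.

109 days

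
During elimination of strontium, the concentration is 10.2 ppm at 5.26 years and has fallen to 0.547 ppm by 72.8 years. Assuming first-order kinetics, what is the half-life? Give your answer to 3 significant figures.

Over Δt = 72.8 − 5.26 = 67.54 years, the level fell by a factor of 10.2/0.547 ≈ 18.647.
n = log₂(18.647) ≈ 4.2209 half-lives, so t½ = 67.54/4.2209 ≈ 16.001 years.

16.0 years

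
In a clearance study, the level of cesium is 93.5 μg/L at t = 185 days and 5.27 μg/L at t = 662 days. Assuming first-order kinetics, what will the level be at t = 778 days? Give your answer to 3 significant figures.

Over Δt = 662 − 185 = 477 days, the level fell by a factor of 93.5/5.27 ≈ 17.742.
n = log₂(17.742) ≈ 4.1491 half-lives, so t½ = 477/4.1491 ≈ 114.96 days.
From t = 662 to t = 778: 5.27 × (1/2)^((778−662)/114.96) ≈ 2.6186 μg/L.

2.62 μg/L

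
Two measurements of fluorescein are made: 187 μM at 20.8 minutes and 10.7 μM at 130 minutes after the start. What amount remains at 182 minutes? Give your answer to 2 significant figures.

2.7 μM

Over Δt = 130 − 20.8 = 109.2 minutes, the level fell by a factor of 187/10.7 ≈ 17.477.
n = log₂(17.477) ≈ 4.1274 half-lives, so t½ = 109.2/4.1274 ≈ 26.458 minutes.
From t = 130 to t = 182: 10.7 × (1/2)^((182−130)/26.458) ≈ 2.7399 μM.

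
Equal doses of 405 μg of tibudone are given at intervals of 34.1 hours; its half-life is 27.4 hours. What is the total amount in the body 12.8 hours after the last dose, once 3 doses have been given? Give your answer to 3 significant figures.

469 μg

The 3 doses were given 81, 46.9, 12.8 hours ago.
Total = 405·(1/2)^(81/27.4) + 405·(1/2)^(46.9/27.4) + 405·(1/2)^(12.8/27.4)
      = 52.185 + 123.65 + 292.97 ≈ 468.81 μg.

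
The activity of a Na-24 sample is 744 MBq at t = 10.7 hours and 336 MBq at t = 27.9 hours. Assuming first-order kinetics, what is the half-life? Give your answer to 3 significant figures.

15.0 hours

Over Δt = 27.9 − 10.7 = 17.2 hours, the level fell by a factor of 744/336 ≈ 2.2143.
n = log₂(2.2143) ≈ 1.1468 half-lives, so t½ = 17.2/1.1468 ≈ 14.998 hours.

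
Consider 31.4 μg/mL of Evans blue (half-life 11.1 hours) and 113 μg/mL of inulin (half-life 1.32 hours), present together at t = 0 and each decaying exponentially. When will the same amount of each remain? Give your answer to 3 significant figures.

2.77 hours

Set 31.4·(1/2)^(t/11.1) = 113·(1/2)^(t/1.32).
Taking log₂: log₂(31.4/113) = t·(1/11.1 − 1/1.32).
log₂(0.27788) = -1.8475; 1/11.1 − 1/1.32 = -0.66749.
t = -1.8475 / -0.66749 ≈ 2.7678 hours.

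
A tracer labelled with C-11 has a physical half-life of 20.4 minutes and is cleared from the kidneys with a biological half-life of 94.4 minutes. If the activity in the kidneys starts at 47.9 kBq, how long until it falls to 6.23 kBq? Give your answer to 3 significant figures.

49.4 minutes

1/t_eff = 1/t_phys + 1/t_biol = 1/20.4 + 1/94.4 = 0.059613 per minute.
t_eff = 20.4 × 94.4 / (20.4 + 94.4) ≈ 16.775 minutes.
n = log₂(47.9/6.23) ≈ 2.9427; t = 2.9427 × 16.775 ≈ 49.364 minutes.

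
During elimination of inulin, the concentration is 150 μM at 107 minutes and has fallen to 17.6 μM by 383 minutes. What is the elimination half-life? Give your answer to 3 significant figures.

Over Δt = 383 − 107 = 276 minutes, the level fell by a factor of 150/17.6 ≈ 8.5227.
n = log₂(8.5227) ≈ 3.0913 half-lives, so t½ = 276/3.0913 ≈ 89.282 minutes.

89.3 minutes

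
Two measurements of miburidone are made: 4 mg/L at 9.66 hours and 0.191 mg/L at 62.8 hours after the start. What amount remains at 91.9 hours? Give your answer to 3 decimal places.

0.036 mg/L

Over Δt = 62.8 − 9.66 = 53.14 hours, the level fell by a factor of 4/0.191 ≈ 20.942.
n = log₂(20.942) ≈ 4.3884 half-lives, so t½ = 53.14/4.3884 ≈ 12.109 hours.
From t = 62.8 to t = 91.9: 0.191 × (1/2)^((91.9−62.8)/12.109) ≈ 0.03611 mg/L.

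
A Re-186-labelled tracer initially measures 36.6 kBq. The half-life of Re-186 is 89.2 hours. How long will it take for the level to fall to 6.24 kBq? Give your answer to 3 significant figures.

Fraction remaining = 6.24/36.6 ≈ 0.17049.
n = log₂(36.6/6.24) = ln(5.8654)/ln 2 ≈ 2.5522 half-lives.
t = n × t½ = 2.5522 × 89.2 ≈ 227.66 hours.

228 hours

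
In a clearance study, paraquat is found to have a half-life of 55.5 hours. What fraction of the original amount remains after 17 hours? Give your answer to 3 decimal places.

n = 17/55.5 ≈ 0.30631 half-lives.
Fraction remaining = (1/2)^0.30631 ≈ 0.80871.

0.809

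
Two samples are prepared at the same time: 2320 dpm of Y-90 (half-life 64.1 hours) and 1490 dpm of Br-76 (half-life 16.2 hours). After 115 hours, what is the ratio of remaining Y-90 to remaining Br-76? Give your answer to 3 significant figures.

61.5

Y-90: 2320 × (1/2)^(115/64.1) = 2320 × (1/2)^1.7941 ≈ 668.99 dpm.
Br-76: 1490 × (1/2)^(115/16.2) = 1490 × (1/2)^7.0988 ≈ 10.87 dpm.
Ratio ≈ 668.99 / 10.87 ≈ 61.542.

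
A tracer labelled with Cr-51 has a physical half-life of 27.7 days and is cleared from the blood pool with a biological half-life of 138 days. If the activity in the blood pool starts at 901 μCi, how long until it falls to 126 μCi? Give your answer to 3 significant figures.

65.5 days

1/t_eff = 1/t_phys + 1/t_biol = 1/27.7 + 1/138 = 0.043347 per day.
t_eff = 27.7 × 138 / (27.7 + 138) ≈ 23.069 days.
n = log₂(901/126) ≈ 2.8381; t = 2.8381 × 23.069 ≈ 65.473 days.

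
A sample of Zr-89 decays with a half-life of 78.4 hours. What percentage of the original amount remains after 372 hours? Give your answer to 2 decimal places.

3.73%

n = 372/78.4 ≈ 4.7449 half-lives.
Fraction remaining = (1/2)^4.7449 ≈ 0.037294, i.e. 3.7294%.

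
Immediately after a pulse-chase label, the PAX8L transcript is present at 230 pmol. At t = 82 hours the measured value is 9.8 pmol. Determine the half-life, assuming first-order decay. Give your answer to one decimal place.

18.0 hours

A/A₀ = 9.8/230 ≈ 0.042609.
n = log₂(23.469) ≈ 4.5527 half-lives elapsed in 82 hours.
t½ = 82/4.5527 ≈ 18.011 hours.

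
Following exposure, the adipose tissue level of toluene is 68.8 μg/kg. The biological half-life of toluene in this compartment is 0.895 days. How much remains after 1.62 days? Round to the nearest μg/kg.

Number of half-lives: n = 1.62/0.895 ≈ 1.8101.
Remaining = 68.8 × (1/2)^1.8101 = 68.8 × 0.28518 ≈ 19.62 μg/kg.

20 μg/kg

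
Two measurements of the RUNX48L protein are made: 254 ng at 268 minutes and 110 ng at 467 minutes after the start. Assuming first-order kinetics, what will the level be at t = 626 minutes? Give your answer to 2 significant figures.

Over Δt = 467 − 268 = 199 minutes, the level fell by a factor of 254/110 ≈ 2.3091.
n = log₂(2.3091) ≈ 1.2073 half-lives, so t½ = 199/1.2073 ≈ 164.83 minutes.
From t = 467 to t = 626: 110 × (1/2)^((626−467)/164.83) ≈ 56.364 ng.

56 ng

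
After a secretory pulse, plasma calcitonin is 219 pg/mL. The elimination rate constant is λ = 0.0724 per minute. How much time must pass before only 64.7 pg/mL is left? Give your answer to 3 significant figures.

t½ = ln 2 / λ = 0.69315 / 0.0724 ≈ 9.5739 minutes.
Fraction remaining = 64.7/219 ≈ 0.29543.
n = log₂(219/64.7) = ln(3.3849)/ln 2 ≈ 1.7591 half-lives.
t = n × t½ = 1.7591 × 9.5739 ≈ 16.841 minutes.

16.8 minutes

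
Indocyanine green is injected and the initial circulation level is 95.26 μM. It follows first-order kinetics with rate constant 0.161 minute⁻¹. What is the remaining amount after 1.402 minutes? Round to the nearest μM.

76 μM

t½ = ln 2 / k = 0.69315 / 0.161 ≈ 4.3053 minutes.
Number of half-lives: n = 1.402/4.3053 ≈ 0.32565.
Remaining = 95.26 × (1/2)^0.32565 = 95.26 × 0.79794 ≈ 76.012 μM.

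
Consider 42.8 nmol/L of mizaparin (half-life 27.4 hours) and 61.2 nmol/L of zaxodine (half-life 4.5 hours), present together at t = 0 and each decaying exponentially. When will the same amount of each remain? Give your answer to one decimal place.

2.8 hours

Set 42.8·(1/2)^(t/27.4) = 61.2·(1/2)^(t/4.5).
Taking log₂: log₂(42.8/61.2) = t·(1/27.4 − 1/4.5).
log₂(0.69935) = -0.51592; 1/27.4 − 1/4.5 = -0.18573.
t = -0.51592 / -0.18573 ≈ 2.7779 hours.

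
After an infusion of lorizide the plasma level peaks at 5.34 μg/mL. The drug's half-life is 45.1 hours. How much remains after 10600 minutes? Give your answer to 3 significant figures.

Convert the elapsed time: 10600 minutes = 176.667 hours.
Number of half-lives: n = 176.667/45.1 ≈ 3.9172.
Remaining = 5.34 × (1/2)^3.9172 = 5.34 × 0.066191 ≈ 0.35346 μg/mL.

0.353 μg/mL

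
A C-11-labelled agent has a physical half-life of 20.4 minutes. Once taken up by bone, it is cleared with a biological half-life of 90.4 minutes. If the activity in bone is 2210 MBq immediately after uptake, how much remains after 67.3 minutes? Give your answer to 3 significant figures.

134 MBq

1/t_eff = 1/t_phys + 1/t_biol = 1/20.4 + 1/90.4 = 0.060082 per minute.
t_eff = 20.4 × 90.4 / (20.4 + 90.4) ≈ 16.644 minutes.
Remaining = 2210 × (1/2)^(67.3/16.644) = 2210 × (1/2)^4.0435 ≈ 134.02 MBq.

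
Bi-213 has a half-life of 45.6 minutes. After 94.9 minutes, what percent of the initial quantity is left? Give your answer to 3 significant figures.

23.6%

n = 94.9/45.6 ≈ 2.0811 half-lives.
Fraction remaining = (1/2)^2.0811 ≈ 0.23633, i.e. 23.633%.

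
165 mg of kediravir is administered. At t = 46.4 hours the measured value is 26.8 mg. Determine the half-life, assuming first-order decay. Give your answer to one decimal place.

A/A₀ = 26.8/165 ≈ 0.16242.
n = log₂(6.1567) ≈ 2.6222 half-lives elapsed in 46.4 hours.
t½ = 46.4/2.6222 ≈ 17.695 hours.

17.7 hours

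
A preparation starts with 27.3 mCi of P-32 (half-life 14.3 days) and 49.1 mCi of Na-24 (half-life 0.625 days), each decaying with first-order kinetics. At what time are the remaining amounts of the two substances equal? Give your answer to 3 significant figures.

Set 27.3·(1/2)^(t/14.3) = 49.1·(1/2)^(t/0.625).
Taking log₂: log₂(27.3/49.1) = t·(1/14.3 − 1/0.625).
log₂(0.55601) = -0.84682; 1/14.3 − 1/0.625 = -1.5301.
t = -0.84682 / -1.5301 ≈ 0.55345 days.

0.553 days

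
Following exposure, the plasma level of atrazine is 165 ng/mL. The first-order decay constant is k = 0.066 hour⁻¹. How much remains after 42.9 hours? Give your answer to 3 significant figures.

9.72 ng/mL

t½ = ln 2 / k = 0.69315 / 0.066 ≈ 10.502 hours.
Number of half-lives: n = 42.9/10.502 ≈ 4.0848.
Remaining = 165 × (1/2)^4.0848 = 165 × 0.05893 ≈ 9.7235 ng/mL.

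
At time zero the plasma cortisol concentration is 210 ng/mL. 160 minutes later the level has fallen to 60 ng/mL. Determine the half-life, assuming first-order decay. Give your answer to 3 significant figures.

A/A₀ = 60/210 ≈ 0.28571.
n = log₂(3.5) ≈ 1.8074 half-lives elapsed in 160 minutes.
t½ = 160/1.8074 ≈ 88.527 minutes.

88.5 minutes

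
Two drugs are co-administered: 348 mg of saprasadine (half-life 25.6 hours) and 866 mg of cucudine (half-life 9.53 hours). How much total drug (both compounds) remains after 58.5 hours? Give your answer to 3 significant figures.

83.7 mg

saprasadine: 348 × (1/2)^(58.5/25.6) = 348 × (1/2)^2.2852 ≈ 71.397 mg.
cucudine: 866 × (1/2)^(58.5/9.53) = 866 × (1/2)^6.1385 ≈ 12.293 mg.
Total = 71.397 + 12.293 ≈ 83.689 mg.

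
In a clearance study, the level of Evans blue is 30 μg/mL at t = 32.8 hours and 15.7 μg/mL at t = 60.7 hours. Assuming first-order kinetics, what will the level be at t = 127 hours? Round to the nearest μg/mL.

Over Δt = 60.7 − 32.8 = 27.9 hours, the level fell by a factor of 30/15.7 ≈ 1.9108.
n = log₂(1.9108) ≈ 0.9342 half-lives, so t½ = 27.9/0.9342 ≈ 29.865 hours.
From t = 60.7 to t = 127: 15.7 × (1/2)^((127−60.7)/29.865) ≈ 3.3699 μg/mL.

3 μg/mL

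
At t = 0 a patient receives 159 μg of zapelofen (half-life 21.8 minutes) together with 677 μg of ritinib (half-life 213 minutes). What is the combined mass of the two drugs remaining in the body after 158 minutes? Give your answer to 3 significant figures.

406 μg

zapelofen: 159 × (1/2)^(158/21.8) = 159 × (1/2)^7.2477 ≈ 1.0462 μg.
ritinib: 677 × (1/2)^(158/213) = 677 × (1/2)^0.74178 ≈ 404.85 μg.
Total = 1.0462 + 404.85 ≈ 405.89 μg.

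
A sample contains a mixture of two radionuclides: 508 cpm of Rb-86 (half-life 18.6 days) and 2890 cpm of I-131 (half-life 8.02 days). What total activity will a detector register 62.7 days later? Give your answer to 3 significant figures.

Rb-86: 508 × (1/2)^(62.7/18.6) = 508 × (1/2)^3.371 ≈ 49.102 cpm.
I-131: 2890 × (1/2)^(62.7/8.02) = 2890 × (1/2)^7.818 ≈ 12.807 cpm.
Total = 49.102 + 12.807 ≈ 61.91 cpm.

61.9 cpm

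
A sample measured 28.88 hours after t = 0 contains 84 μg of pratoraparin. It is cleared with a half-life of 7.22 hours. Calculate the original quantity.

1344 μg

Number of half-lives elapsed: n = 28.88/7.22 ≈ 4.
A₀ = A × 2^n = 84 × 2^4 = 84 × 16 ≈ 1344 μg.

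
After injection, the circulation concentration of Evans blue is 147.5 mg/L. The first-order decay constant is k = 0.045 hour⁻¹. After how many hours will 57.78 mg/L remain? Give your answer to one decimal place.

t½ = ln 2 / k = 0.69315 / 0.045 ≈ 15.403 hours.
Fraction remaining = 57.78/147.5 ≈ 0.39173.
n = log₂(147.5/57.78) = ln(2.5528)/ln 2 ≈ 1.3521 half-lives.
t = n × t½ = 1.3521 × 15.403 ≈ 20.826 hours.

20.8 hours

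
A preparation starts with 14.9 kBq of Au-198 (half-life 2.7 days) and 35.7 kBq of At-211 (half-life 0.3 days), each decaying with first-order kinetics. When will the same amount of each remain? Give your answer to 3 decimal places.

Set 14.9·(1/2)^(t/2.7) = 35.7·(1/2)^(t/0.3).
Taking log₂: log₂(14.9/35.7) = t·(1/2.7 − 1/0.3).
log₂(0.41737) = -1.2606; 1/2.7 − 1/0.3 = -2.963.
t = -1.2606 / -2.963 ≈ 0.42546 days.

0.425 days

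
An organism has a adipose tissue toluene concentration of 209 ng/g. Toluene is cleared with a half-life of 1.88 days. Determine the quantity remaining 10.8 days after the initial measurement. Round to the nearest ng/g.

Number of half-lives: n = 10.8/1.88 ≈ 5.7447.
Remaining = 209 × (1/2)^5.7447 = 209 × 0.01865 ≈ 3.8978 ng/g.

4 ng/g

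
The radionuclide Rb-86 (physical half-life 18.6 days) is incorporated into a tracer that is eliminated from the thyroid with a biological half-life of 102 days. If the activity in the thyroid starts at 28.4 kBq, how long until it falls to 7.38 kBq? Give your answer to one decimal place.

1/t_eff = 1/t_phys + 1/t_biol = 1/18.6 + 1/102 = 0.063567 per day.
t_eff = 18.6 × 102 / (18.6 + 102) ≈ 15.731 days.
n = log₂(28.4/7.38) ≈ 1.9442; t = 1.9442 × 15.731 ≈ 30.585 days.

30.6 days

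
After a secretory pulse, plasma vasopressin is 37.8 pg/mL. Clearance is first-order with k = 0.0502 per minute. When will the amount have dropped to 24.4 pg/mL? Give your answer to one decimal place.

8.7 minutes

t½ = ln 2 / k = 0.69315 / 0.0502 ≈ 13.808 minutes.
Fraction remaining = 24.4/37.8 ≈ 0.6455.
n = log₂(37.8/24.4) = ln(1.5492)/ln 2 ≈ 0.63151 half-lives.
t = n × t½ = 0.63151 × 13.808 ≈ 8.7196 minutes.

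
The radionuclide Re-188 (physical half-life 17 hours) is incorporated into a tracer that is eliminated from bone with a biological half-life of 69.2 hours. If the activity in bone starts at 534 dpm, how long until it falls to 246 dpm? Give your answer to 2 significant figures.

15 hours

1/t_eff = 1/t_phys + 1/t_biol = 1/17 + 1/69.2 = 0.073274 per hour.
t_eff = 17 × 69.2 / (17 + 69.2) ≈ 13.647 hours.
n = log₂(534/246) ≈ 1.1182; t = 1.1182 × 13.647 ≈ 15.26 hours.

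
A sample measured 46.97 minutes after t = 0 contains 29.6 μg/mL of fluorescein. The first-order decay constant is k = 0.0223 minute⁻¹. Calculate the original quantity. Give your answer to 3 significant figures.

t½ = ln 2 / k = 0.69315 / 0.0223 ≈ 31.083 minutes.
Number of half-lives elapsed: n = 46.97/31.083 ≈ 1.5111.
A₀ = A × 2^n = 29.6 × 2^1.5111 = 29.6 × 2.8503 ≈ 84.369 μg/mL.

84.4 μg/mL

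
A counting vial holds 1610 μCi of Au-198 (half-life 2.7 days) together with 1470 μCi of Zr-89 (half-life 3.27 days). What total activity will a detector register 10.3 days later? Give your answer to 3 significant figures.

Au-198: 1610 × (1/2)^(10.3/2.7) = 1610 × (1/2)^3.8148 ≈ 114.41 μCi.
Zr-89: 1470 × (1/2)^(10.3/3.27) = 1470 × (1/2)^3.1498 ≈ 165.62 μCi.
Total = 114.41 + 165.62 ≈ 280.03 μCi.

280 μCi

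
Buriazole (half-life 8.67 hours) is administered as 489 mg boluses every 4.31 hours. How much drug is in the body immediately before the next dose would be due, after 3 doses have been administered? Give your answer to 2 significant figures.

770 mg

The 3 doses were given 12.93, 8.62, 4.31 hours ago.
Total = 489·(1/2)^(12.93/8.67) + 489·(1/2)^(8.62/8.67) + 489·(1/2)^(4.31/8.67)
      = 173.93 + 245.48 + 346.47 ≈ 765.87 mg.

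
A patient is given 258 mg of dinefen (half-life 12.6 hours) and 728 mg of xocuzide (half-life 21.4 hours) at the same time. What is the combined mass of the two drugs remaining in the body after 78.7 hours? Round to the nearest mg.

60 mg

dinefen: 258 × (1/2)^(78.7/12.6) = 258 × (1/2)^6.246 ≈ 3.3992 mg.
xocuzide: 728 × (1/2)^(78.7/21.4) = 728 × (1/2)^3.6776 ≈ 56.895 mg.
Total = 3.3992 + 56.895 ≈ 60.294 mg.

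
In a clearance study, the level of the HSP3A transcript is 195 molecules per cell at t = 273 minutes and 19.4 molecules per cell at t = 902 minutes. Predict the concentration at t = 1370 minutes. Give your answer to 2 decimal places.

Over Δt = 902 − 273 = 629 minutes, the level fell by a factor of 195/19.4 ≈ 10.052.
n = log₂(10.052) ≈ 3.3293 half-lives, so t½ = 629/3.3293 ≈ 188.93 minutes.
From t = 902 to t = 1370: 19.4 × (1/2)^((1370−902)/188.93) ≈ 3.4842 molecules per cell.

3.48 molecules per cell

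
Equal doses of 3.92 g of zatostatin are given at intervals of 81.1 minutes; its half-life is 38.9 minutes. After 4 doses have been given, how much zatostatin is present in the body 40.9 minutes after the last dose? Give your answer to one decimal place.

2.5 g

The 4 doses were given 284.2, 203.1, 122, 40.9 minutes ago.
Total = 3.92·(1/2)^(284.2/38.9) + 3.92·(1/2)^(203.1/38.9) + 3.92·(1/2)^(122/38.9) + 3.92·(1/2)^(40.9/38.9)
      = 0.024773 + 0.1051 + 0.44584 + 1.8914 ≈ 2.4671 g.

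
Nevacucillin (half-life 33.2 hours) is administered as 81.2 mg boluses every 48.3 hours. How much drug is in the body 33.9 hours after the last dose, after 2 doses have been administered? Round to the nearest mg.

The 2 doses were given 82.2, 33.9 hours ago.
Total = 81.2·(1/2)^(82.2/33.2) + 81.2·(1/2)^(33.9/33.2)
      = 14.596 + 40.011 ≈ 54.607 mg.

55 mg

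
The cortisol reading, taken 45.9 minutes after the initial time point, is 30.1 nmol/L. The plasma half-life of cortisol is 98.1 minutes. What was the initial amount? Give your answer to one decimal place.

Number of half-lives elapsed: n = 45.9/98.1 ≈ 0.46789.
A₀ = A × 2^n = 30.1 × 2^0.46789 = 30.1 × 1.3831 ≈ 41.631 nmol/L.

41.6 nmol/L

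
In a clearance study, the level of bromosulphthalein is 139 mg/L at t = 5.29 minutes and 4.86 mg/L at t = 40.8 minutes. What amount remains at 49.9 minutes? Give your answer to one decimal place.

2.1 mg/L

Over Δt = 40.8 − 5.29 = 35.51 minutes, the level fell by a factor of 139/4.86 ≈ 28.601.
n = log₂(28.601) ≈ 4.838 half-lives, so t½ = 35.51/4.838 ≈ 7.3398 minutes.
From t = 40.8 to t = 49.9: 4.86 × (1/2)^((49.9−40.8)/7.3398) ≈ 2.0579 mg/L.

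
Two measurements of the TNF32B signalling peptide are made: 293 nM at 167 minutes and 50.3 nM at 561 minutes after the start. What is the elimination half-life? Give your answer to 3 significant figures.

155 minutes

Over Δt = 561 − 167 = 394 minutes, the level fell by a factor of 293/50.3 ≈ 5.825.
n = log₂(5.825) ≈ 2.5423 half-lives, so t½ = 394/2.5423 ≈ 154.98 minutes.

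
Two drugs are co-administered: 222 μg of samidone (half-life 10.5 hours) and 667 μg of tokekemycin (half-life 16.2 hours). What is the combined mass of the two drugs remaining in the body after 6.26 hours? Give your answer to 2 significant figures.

samidone: 222 × (1/2)^(6.26/10.5) = 222 × (1/2)^0.59619 ≈ 146.85 μg.
tokekemycin: 667 × (1/2)^(6.26/16.2) = 667 × (1/2)^0.38642 ≈ 510.27 μg.
Total = 146.85 + 510.27 ≈ 657.12 μg.

660 μg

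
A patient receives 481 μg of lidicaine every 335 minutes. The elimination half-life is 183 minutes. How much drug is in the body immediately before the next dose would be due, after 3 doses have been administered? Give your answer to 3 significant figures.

The 3 doses were given 1005, 670, 335 minutes ago.
Total = 481·(1/2)^(1005/183) + 481·(1/2)^(670/183) + 481·(1/2)^(335/183)
      = 10.689 + 38.02 + 135.23 ≈ 183.94 μg.

184 μg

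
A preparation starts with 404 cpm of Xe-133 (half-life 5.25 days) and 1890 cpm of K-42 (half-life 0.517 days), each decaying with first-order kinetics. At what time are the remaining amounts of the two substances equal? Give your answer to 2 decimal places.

1.28 days

Set 404·(1/2)^(t/5.25) = 1890·(1/2)^(t/0.517).
Taking log₂: log₂(404/1890) = t·(1/5.25 − 1/0.517).
log₂(0.21376) = -2.226; 1/5.25 − 1/0.517 = -1.7438.
t = -2.226 / -1.7438 ≈ 1.2765 days.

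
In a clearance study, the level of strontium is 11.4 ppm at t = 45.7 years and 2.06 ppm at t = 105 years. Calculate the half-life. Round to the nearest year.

Over Δt = 105 − 45.7 = 59.3 years, the level fell by a factor of 11.4/2.06 ≈ 5.534.
n = log₂(5.534) ≈ 2.4683 half-lives, so t½ = 59.3/2.4683 ≈ 24.024 years.

24 years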